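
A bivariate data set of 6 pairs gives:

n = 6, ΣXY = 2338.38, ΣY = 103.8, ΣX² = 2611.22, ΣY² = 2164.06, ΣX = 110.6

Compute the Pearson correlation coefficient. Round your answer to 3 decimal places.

0.926

r = (nΣXY − ΣXΣY) / √[(nΣX² − (ΣX)²)(nΣY² − (ΣY)²)]
Numerator: 6×2338.38 − 110.6×103.8 = 2550
Denominator: √[(15667.32 − 12232.36)(12984.36 − 10774.44)] = √[3434.96 × 2209.92] = 2755.1746
r = 2550 / 2755.1746 ≈ 0.926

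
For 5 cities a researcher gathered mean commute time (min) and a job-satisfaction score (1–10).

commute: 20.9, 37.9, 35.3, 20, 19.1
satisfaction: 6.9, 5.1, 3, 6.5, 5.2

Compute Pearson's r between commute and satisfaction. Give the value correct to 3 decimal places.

-0.689

n = 5, Σx = 133.2, Σy = 26.7, Σx² = 3884.12, Σy² = 151.91, Σxy = 672.72
nΣxy − ΣxΣy = 3363.6 − 3556.44 = -192.84
nΣx² − (Σx)² = 19420.6 − 17742.24 = 1678.36; nΣy² − (Σy)² = 759.55 − 712.89 = 46.66
r = -192.84 / √(1678.36 × 46.66) = -192.84 / 279.8433 ≈ -0.689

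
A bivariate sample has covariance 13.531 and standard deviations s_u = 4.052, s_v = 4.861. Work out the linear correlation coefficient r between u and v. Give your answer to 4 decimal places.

r = Cov(u,v) / (s_u · s_v) = 13.531 / (4.052 × 4.861)
  = 13.531 / 19.6968 ≈ 0.6870

0.6870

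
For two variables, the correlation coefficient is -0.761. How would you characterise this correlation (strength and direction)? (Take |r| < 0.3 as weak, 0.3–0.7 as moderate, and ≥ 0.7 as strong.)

r = -0.761 < 0 so the relationship is negative.
|r| = 0.761, which falls in the strong range.

strong negative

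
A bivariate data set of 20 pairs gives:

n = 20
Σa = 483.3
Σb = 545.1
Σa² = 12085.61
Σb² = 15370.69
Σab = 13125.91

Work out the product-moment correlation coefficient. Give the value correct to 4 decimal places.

r = (nΣab − ΣaΣb) / √[(nΣa² − (Σa)²)(nΣb² − (Σb)²)]
Numerator: 20×13125.91 − 483.3×545.1 = -928.63
Denominator: √[(241712.2 − 233578.89)(307413.8 − 297134.01)] = √[8133.31 × 10279.79] = 9143.7803
r = -928.63 / 9143.7803 ≈ -0.1016

-0.1016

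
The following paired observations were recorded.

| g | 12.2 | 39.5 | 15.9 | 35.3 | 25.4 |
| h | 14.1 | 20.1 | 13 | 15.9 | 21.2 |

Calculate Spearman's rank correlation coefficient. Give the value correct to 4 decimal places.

Rank g: 1, 5, 2, 4, 3
Rank h: 2, 4, 1, 3, 5
d = rank(g) − rank(h): -1, 1, 1, 1, -2; Σd² = 8
ρ = 1 − 6Σd² / [n(n²−1)] = 1 − 6×8 / (5×24) = 1 − 48/120 ≈ 0.6000

0.6000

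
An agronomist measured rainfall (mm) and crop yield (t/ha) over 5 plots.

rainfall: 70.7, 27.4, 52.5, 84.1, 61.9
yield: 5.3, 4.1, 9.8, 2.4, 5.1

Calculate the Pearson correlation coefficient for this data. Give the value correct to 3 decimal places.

-0.277

n = 5, Σx = 296.6, Σy = 26.7, Σx² = 19409.92, Σy² = 172.71, Σxy = 1519.08
nΣxy − ΣxΣy = 7595.4 − 7919.22 = -323.82
nΣx² − (Σx)² = 97049.6 − 87971.56 = 9078.04; nΣy² − (Σy)² = 863.55 − 712.89 = 150.66
r = -323.82 / √(9078.04 × 150.66) = -323.82 / 1169.4860 ≈ -0.277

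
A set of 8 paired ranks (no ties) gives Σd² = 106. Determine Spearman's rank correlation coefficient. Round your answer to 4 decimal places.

-0.2619

ρ = 1 − 6Σd² / [n(n²−1)] = 1 − 6×106 / (8×63)
  = 1 − 636/504 = 1 − 1.26190 ≈ -0.2619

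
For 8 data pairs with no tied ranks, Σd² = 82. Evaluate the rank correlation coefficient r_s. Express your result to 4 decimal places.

0.0238

ρ = 1 − 6Σd² / [n(n²−1)] = 1 − 6×82 / (8×63)
  = 1 − 492/504 = 1 − 0.97619 ≈ 0.0238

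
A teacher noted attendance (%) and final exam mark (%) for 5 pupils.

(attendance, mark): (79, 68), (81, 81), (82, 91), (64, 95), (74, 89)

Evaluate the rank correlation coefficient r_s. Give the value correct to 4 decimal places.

Rank attendance: 3, 4, 5, 1, 2
Rank mark: 1, 2, 4, 5, 3
d = rank(attendance) − rank(mark): 2, 2, 1, -4, -1; Σd² = 26
ρ = 1 − 6Σd² / [n(n²−1)] = 1 − 6×26 / (5×24) = 1 − 156/120 ≈ -0.3000

-0.3000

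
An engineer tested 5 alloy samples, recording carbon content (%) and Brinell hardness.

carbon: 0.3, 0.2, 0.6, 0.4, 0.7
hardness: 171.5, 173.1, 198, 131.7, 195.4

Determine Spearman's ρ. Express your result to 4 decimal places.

0.5000

Rank carbon: 2, 1, 4, 3, 5
Rank hardness: 2, 3, 5, 1, 4
d = rank(carbon) − rank(hardness): 0, -2, -1, 2, 1; Σd² = 10
ρ = 1 − 6Σd² / [n(n²−1)] = 1 − 6×10 / (5×24) = 1 − 60/120 ≈ 0.5000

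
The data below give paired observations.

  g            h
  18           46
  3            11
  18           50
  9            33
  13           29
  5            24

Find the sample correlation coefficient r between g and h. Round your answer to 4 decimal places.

0.9357

n = 6, Σg = 66, Σh = 193, Σg² = 932, Σh² = 7243, Σgh = 2555
nΣgh − ΣgΣh = 15330 − 12738 = 2592
nΣg² − (Σg)² = 5592 − 4356 = 1236; nΣh² − (Σh)² = 43458 − 37249 = 6209
r = 2592 / √(1236 × 6209) = 2592 / 2770.2570 ≈ 0.9357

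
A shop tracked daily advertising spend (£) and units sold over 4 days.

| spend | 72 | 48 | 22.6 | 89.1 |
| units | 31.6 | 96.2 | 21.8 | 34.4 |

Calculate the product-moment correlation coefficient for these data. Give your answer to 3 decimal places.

-0.071

n = 4, Σx = 231.7, Σy = 184, Σx² = 15937.57, Σy² = 11911.6, Σxy = 10450.52
nΣxy − ΣxΣy = 41802.08 − 42632.8 = -830.72
nΣx² − (Σx)² = 63750.28 − 53684.89 = 10065.39; nΣy² − (Σy)² = 47646.4 − 33856 = 13790.4
r = -830.72 / √(10065.39 × 13790.4) = -830.72 / 11781.5854 ≈ -0.071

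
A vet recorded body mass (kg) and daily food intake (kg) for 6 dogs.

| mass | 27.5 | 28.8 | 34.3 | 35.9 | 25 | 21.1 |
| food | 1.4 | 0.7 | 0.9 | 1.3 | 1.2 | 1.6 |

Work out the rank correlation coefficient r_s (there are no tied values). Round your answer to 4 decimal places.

Rank mass: 3, 4, 5, 6, 2, 1
Rank food: 5, 1, 2, 4, 3, 6
d = rank(mass) − rank(food): -2, 3, 3, 2, -1, -5; Σd² = 52
ρ = 1 − 6Σd² / [n(n²−1)] = 1 − 6×52 / (6×35) = 1 − 312/210 ≈ -0.4857

-0.4857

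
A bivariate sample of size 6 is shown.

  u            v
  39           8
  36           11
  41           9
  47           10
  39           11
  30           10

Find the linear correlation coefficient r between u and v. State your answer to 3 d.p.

-0.163

n = 6, Σu = 232, Σv = 59, Σu² = 9128, Σv² = 587, Σuv = 2276
nΣuv − ΣuΣv = 13656 − 13688 = -32
nΣu² − (Σu)² = 54768 − 53824 = 944; nΣv² − (Σv)² = 3522 − 3481 = 41
r = -32 / √(944 × 41) = -32 / 196.7333 ≈ -0.163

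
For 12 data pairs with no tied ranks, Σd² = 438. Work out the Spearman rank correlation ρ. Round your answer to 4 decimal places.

-0.5315

ρ = 1 − 6Σd² / [n(n²−1)] = 1 − 6×438 / (12×143)
  = 1 − 2628/1716 = 1 − 1.53147 ≈ -0.5315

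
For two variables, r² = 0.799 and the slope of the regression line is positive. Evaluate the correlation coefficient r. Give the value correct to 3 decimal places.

0.894

|r| = √0.799 = 0.894
The association is positive, so r = 0.894.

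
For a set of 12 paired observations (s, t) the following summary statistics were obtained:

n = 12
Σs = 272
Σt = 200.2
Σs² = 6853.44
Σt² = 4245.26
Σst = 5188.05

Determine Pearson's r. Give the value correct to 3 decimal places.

0.824

r = (nΣst − ΣsΣt) / √[(nΣs² − (Σs)²)(nΣt² − (Σt)²)]
Numerator: 12×5188.05 − 272×200.2 = 7802.2
Denominator: √[(82241.28 − 73984)(50943.12 − 40080.04)] = √[8257.28 × 10863.08] = 9470.9816
r = 7802.2 / 9470.9816 ≈ 0.824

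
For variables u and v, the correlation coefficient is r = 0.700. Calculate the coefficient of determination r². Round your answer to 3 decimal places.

r² = (0.700)² = 0.490

0.490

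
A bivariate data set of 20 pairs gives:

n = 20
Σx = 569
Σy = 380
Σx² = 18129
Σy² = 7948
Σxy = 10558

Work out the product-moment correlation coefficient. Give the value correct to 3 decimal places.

r = (nΣxy − ΣxΣy) / √[(nΣx² − (Σx)²)(nΣy² − (Σy)²)]
Numerator: 20×10558 − 569×380 = -5060
Denominator: √[(362580 − 323761)(158960 − 144400)] = √[38819 × 14560] = 23774.0329
r = -5060 / 23774.0329 ≈ -0.213

-0.213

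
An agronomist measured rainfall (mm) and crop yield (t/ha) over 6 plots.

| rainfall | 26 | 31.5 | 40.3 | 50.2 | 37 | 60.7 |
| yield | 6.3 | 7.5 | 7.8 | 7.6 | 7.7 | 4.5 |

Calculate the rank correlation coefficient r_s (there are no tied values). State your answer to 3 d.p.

-0.029

Rank rainfall: 1, 2, 4, 5, 3, 6
Rank yield: 2, 3, 6, 4, 5, 1
d = rank(rainfall) − rank(yield): -1, -1, -2, 1, -2, 5; Σd² = 36
ρ = 1 − 6Σd² / [n(n²−1)] = 1 − 6×36 / (6×35) = 1 − 216/210 ≈ -0.029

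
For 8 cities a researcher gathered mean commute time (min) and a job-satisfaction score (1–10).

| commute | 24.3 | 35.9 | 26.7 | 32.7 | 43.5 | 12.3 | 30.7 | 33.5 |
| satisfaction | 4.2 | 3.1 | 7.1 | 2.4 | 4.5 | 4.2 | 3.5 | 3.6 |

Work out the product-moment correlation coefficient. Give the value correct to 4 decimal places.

-0.2165

n = 8, Σx = 239.6, Σy = 32.6, Σx² = 7769.76, Σy² = 146.52, Σxy = 956.86
nΣxy − ΣxΣy = 7654.88 − 7810.96 = -156.08
nΣx² − (Σx)² = 62158.08 − 57408.16 = 4749.92; nΣy² − (Σy)² = 1172.16 − 1062.76 = 109.4
r = -156.08 / √(4749.92 × 109.4) = -156.08 / 720.8615 ≈ -0.2165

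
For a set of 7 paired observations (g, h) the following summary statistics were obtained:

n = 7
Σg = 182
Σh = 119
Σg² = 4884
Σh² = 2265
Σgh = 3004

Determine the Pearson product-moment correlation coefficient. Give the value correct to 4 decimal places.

-0.4693

r = (nΣgh − ΣgΣh) / √[(nΣg² − (Σg)²)(nΣh² − (Σh)²)]
Numerator: 7×3004 − 182×119 = -630
Denominator: √[(34188 − 33124)(15855 − 14161)] = √[1064 × 1694] = 1342.5409
r = -630 / 1342.5409 ≈ -0.4693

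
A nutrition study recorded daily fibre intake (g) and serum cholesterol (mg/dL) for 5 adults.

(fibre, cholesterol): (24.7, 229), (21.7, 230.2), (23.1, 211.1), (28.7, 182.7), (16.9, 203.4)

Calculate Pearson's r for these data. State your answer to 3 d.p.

n = 5, Σx = 115.1, Σy = 1056.4, Σx² = 2723.89, Σy² = 224747.1, Σxy = 24209
nΣxy − ΣxΣy = 121045 − 121591.64 = -546.64
nΣx² − (Σx)² = 13619.45 − 13248.01 = 371.44; nΣy² − (Σy)² = 1123735.5 − 1115980.96 = 7754.54
r = -546.64 / √(371.44 × 7754.54) = -546.64 / 1697.1583 ≈ -0.322

-0.322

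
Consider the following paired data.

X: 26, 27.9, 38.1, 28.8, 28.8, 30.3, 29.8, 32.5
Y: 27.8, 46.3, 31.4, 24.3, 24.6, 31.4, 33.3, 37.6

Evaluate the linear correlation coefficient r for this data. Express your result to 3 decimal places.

n = 8, ΣX = 242.2, ΣY = 256.7, ΣX² = 7427.28, ΣY² = 8606.75, ΣXY = 7784.99
nΣXY − ΣXΣY = 62279.92 − 62172.74 = 107.18
nΣX² − (ΣX)² = 59418.24 − 58660.84 = 757.4; nΣY² − (ΣY)² = 68854 − 65894.89 = 2959.11
r = 107.18 / √(757.4 × 2959.11) = 107.18 / 1497.0738 ≈ 0.072

0.072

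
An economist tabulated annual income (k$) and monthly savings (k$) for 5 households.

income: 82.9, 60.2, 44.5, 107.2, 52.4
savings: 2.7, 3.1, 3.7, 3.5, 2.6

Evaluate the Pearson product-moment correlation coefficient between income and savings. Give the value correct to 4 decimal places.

n = 5, Σx = 347.2, Σy = 15.6, Σx² = 26714.3, Σy² = 49.6, Σxy = 1086.54
nΣxy − ΣxΣy = 5432.7 − 5416.32 = 16.38
nΣx² − (Σx)² = 133571.5 − 120547.84 = 13023.66; nΣy² − (Σy)² = 248 − 243.36 = 4.64
r = 16.38 / √(13023.66 × 4.64) = 16.38 / 245.8247 ≈ 0.0666

0.0666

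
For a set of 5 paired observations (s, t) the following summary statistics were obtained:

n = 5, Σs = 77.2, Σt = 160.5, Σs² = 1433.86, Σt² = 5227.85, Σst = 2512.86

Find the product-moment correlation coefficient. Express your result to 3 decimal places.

0.257

r = (nΣst − ΣsΣt) / √[(nΣs² − (Σs)²)(nΣt² − (Σt)²)]
Numerator: 5×2512.86 − 77.2×160.5 = 173.7
Denominator: √[(7169.3 − 5959.84)(26139.25 − 25760.25)] = √[1209.46 × 379] = 677.0416
r = 173.7 / 677.0416 ≈ 0.257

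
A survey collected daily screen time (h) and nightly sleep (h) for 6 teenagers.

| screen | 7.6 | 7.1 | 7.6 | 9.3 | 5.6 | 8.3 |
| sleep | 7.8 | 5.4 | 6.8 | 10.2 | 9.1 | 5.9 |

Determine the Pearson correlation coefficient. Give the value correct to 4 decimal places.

0.1149

n = 6, Σx = 45.5, Σy = 45.2, Σx² = 352.67, Σy² = 357.9, Σxy = 344.09
nΣxy − ΣxΣy = 2064.54 − 2056.6 = 7.94
nΣx² − (Σx)² = 2116.02 − 2070.25 = 45.77; nΣy² − (Σy)² = 2147.4 − 2043.04 = 104.36
r = 7.94 / √(45.77 × 104.36) = 7.94 / 69.1126 ≈ 0.1149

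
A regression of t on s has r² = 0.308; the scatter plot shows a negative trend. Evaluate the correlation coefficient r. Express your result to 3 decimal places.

-0.555

|r| = √0.308 = 0.555
The association is negative, so r = −0.555.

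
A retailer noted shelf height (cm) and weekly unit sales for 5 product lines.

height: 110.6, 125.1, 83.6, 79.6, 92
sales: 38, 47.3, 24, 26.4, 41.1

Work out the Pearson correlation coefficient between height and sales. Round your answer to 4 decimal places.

n = 5, Σx = 490.9, Σy = 176.8, Σx² = 49671.49, Σy² = 6643.46, Σxy = 18009.07
nΣxy − ΣxΣy = 90045.35 − 86791.12 = 3254.23
nΣx² − (Σx)² = 248357.45 − 240982.81 = 7374.64; nΣy² − (Σy)² = 33217.3 − 31258.24 = 1959.06
r = 3254.23 / √(7374.64 × 1959.06) = 3254.23 / 3800.9686 ≈ 0.8562

0.8562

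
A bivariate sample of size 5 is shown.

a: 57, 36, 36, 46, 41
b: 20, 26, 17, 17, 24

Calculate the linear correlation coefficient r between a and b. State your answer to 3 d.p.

n = 5, Σa = 216, Σb = 104, Σa² = 9638, Σb² = 2230, Σab = 4454
nΣab − ΣaΣb = 22270 − 22464 = -194
nΣa² − (Σa)² = 48190 − 46656 = 1534; nΣb² − (Σb)² = 11150 − 10816 = 334
r = -194 / √(1534 × 334) = -194 / 715.7905 ≈ -0.271

-0.271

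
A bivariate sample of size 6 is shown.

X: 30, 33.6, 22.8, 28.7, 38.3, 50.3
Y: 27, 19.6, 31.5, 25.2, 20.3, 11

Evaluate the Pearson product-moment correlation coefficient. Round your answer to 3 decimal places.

-0.969

n = 6, ΣX = 203.7, ΣY = 134.6, ΣX² = 7369.47, ΣY² = 3273.54, ΣXY = 4240.79
nΣXY − ΣXΣY = 25444.74 − 27418.02 = -1973.28
nΣX² − (ΣX)² = 44216.82 − 41493.69 = 2723.13; nΣY² − (ΣY)² = 19641.24 − 18117.16 = 1524.08
r = -1973.28 / √(2723.13 × 1524.08) = -1973.28 / 2037.2206 ≈ -0.969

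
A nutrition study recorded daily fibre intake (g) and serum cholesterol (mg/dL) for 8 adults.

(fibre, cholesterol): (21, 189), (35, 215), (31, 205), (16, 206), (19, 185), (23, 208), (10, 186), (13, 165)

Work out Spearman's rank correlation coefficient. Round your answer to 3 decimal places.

0.714

Rank fibre: 5, 8, 7, 3, 4, 6, 1, 2
Rank cholesterol: 4, 8, 5, 6, 2, 7, 3, 1
d = rank(fibre) − rank(cholesterol): 1, 0, 2, -3, 2, -1, -2, 1; Σd² = 24
ρ = 1 − 6Σd² / [n(n²−1)] = 1 − 6×24 / (8×63) = 1 − 144/504 ≈ 0.714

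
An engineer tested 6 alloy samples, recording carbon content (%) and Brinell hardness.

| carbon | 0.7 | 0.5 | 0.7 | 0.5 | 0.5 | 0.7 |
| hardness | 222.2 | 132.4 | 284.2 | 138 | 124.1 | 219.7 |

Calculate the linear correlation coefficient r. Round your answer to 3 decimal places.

0.932

n = 6, Σx = 3.6, Σy = 1120.6, Σx² = 2.22, Σy² = 230385.14, Σxy = 705.52
nΣxy − ΣxΣy = 4233.12 − 4034.16 = 198.96
nΣx² − (Σx)² = 13.32 − 12.96 = 0.36; nΣy² − (Σy)² = 1382310.84 − 1255744.36 = 126566.48
r = 198.96 / √(0.36 × 126566.48) = 198.96 / 213.4571 ≈ 0.932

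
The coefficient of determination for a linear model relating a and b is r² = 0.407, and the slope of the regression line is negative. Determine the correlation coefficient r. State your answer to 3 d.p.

|r| = √0.407 = 0.638
The association is negative, so r = −0.638.

-0.638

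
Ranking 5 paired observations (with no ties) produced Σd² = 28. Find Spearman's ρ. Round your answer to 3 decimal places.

-0.400

ρ = 1 − 6Σd² / [n(n²−1)] = 1 − 6×28 / (5×24)
  = 1 − 168/120 = 1 − 1.4000 ≈ -0.400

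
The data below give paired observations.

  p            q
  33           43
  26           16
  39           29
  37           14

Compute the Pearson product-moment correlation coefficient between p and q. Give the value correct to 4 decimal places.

n = 4, Σp = 135, Σq = 102, Σp² = 4655, Σq² = 3142, Σpq = 3484
nΣpq − ΣpΣq = 13936 − 13770 = 166
nΣp² − (Σp)² = 18620 − 18225 = 395; nΣq² − (Σq)² = 12568 − 10404 = 2164
r = 166 / √(395 × 2164) = 166 / 924.5431 ≈ 0.1795

0.1795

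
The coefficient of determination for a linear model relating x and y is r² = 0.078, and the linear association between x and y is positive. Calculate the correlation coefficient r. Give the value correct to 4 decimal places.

0.2793

|r| = √0.078 = 0.2793
The association is positive, so r = 0.2793.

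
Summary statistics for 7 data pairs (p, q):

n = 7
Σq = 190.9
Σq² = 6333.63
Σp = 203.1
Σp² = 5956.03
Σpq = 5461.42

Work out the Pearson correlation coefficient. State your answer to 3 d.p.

r = (nΣpq − ΣpΣq) / √[(nΣp² − (Σp)²)(nΣq² − (Σq)²)]
Numerator: 7×5461.42 − 203.1×190.9 = -541.85
Denominator: √[(41692.21 − 41249.61)(44335.41 − 36442.81)] = √[442.6 × 7892.6] = 1869.0278
r = -541.85 / 1869.0278 ≈ -0.290

-0.290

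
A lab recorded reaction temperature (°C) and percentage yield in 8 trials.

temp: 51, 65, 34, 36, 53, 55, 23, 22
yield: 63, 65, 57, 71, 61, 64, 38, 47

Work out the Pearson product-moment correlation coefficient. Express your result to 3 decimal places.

0.709

n = 8, Σx = 339, Σy = 466, Σx² = 16125, Σy² = 27954, Σxy = 20593
nΣxy − ΣxΣy = 164744 − 157974 = 6770
nΣx² − (Σx)² = 129000 − 114921 = 14079; nΣy² − (Σy)² = 223632 − 217156 = 6476
r = 6770 / √(14079 × 6476) = 6770 / 9548.5917 ≈ 0.709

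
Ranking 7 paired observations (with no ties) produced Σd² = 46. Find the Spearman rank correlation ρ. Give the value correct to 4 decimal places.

ρ = 1 − 6Σd² / [n(n²−1)] = 1 − 6×46 / (7×48)
  = 1 − 276/336 = 1 − 0.82143 ≈ 0.1786

0.1786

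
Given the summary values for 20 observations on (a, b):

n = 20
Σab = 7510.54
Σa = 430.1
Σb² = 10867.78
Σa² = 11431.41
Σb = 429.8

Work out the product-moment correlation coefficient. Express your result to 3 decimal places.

r = (nΣab − ΣaΣb) / √[(nΣa² − (Σa)²)(nΣb² − (Σb)²)]
Numerator: 20×7510.54 − 430.1×429.8 = -34646.18
Denominator: √[(228628.2 − 184986.01)(217355.6 − 184728.04)] = √[43642.19 × 32627.56] = 37735.1053
r = -34646.18 / 37735.1053 ≈ -0.918

-0.918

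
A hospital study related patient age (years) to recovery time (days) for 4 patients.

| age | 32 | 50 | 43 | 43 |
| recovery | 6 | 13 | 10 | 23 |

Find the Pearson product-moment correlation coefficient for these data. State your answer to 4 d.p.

0.4755

n = 4, Σx = 168, Σy = 52, Σx² = 7222, Σy² = 834, Σxy = 2261
nΣxy − ΣxΣy = 9044 − 8736 = 308
nΣx² − (Σx)² = 28888 − 28224 = 664; nΣy² − (Σy)² = 3336 − 2704 = 632
r = 308 / √(664 × 632) = 308 / 647.8024 ≈ 0.4755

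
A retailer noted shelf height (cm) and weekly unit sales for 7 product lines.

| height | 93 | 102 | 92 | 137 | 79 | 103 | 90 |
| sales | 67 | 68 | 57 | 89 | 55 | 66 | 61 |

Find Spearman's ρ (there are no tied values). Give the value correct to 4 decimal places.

Rank height: 4, 5, 3, 7, 1, 6, 2
Rank sales: 5, 6, 2, 7, 1, 4, 3
d = rank(height) − rank(sales): -1, -1, 1, 0, 0, 2, -1; Σd² = 8
ρ = 1 − 6Σd² / [n(n²−1)] = 1 − 6×8 / (7×48) = 1 − 48/336 ≈ 0.8571

0.8571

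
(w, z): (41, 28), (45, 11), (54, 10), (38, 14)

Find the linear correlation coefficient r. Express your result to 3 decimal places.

-0.509

n = 4, Σw = 178, Σz = 63, Σw² = 8066, Σz² = 1201, Σwz = 2715
nΣwz − ΣwΣz = 10860 − 11214 = -354
nΣw² − (Σw)² = 32264 − 31684 = 580; nΣz² − (Σz)² = 4804 − 3969 = 835
r = -354 / √(580 × 835) = -354 / 695.9167 ≈ -0.509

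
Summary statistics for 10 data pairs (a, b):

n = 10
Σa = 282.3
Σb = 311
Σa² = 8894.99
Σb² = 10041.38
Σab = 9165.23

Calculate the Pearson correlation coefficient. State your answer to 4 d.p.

r = (nΣab − ΣaΣb) / √[(nΣa² − (Σa)²)(nΣb² − (Σb)²)]
Numerator: 10×9165.23 − 282.3×311 = 3857
Denominator: √[(88949.9 − 79693.29)(100413.8 − 96721)] = √[9256.61 × 3692.8] = 5846.6067
r = 3857 / 5846.6067 ≈ 0.6597

0.6597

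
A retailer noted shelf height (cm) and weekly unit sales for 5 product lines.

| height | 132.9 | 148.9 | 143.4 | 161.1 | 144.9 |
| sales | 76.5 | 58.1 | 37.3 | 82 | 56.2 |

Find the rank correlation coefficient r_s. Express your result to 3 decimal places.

0.400

Rank height: 1, 4, 2, 5, 3
Rank sales: 4, 3, 1, 5, 2
d = rank(height) − rank(sales): -3, 1, 1, 0, 1; Σd² = 12
ρ = 1 − 6Σd² / [n(n²−1)] = 1 − 6×12 / (5×24) = 1 − 72/120 ≈ 0.400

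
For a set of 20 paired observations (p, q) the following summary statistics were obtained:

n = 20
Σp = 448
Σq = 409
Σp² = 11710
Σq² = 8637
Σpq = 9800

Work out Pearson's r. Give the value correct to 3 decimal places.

r = (nΣpq − ΣpΣq) / √[(nΣp² − (Σp)²)(nΣq² − (Σq)²)]
Numerator: 20×9800 − 448×409 = 12768
Denominator: √[(234200 − 200704)(172740 − 167281)] = √[33496 × 5459] = 13522.3764
r = 12768 / 13522.3764 ≈ 0.944

0.944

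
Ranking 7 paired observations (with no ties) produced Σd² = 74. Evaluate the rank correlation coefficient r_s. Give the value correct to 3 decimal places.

-0.321

ρ = 1 − 6Σd² / [n(n²−1)] = 1 − 6×74 / (7×48)
  = 1 − 444/336 = 1 − 1.3214 ≈ -0.321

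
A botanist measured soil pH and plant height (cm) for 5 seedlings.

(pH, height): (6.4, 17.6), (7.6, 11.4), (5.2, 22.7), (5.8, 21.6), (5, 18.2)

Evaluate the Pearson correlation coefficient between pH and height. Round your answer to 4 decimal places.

n = 5, Σx = 30, Σy = 91.5, Σx² = 184.4, Σy² = 1752.81, Σxy = 533.6
nΣxy − ΣxΣy = 2668 − 2745 = -77
nΣx² − (Σx)² = 922 − 900 = 22; nΣy² − (Σy)² = 8764.05 − 8372.25 = 391.8
r = -77 / √(22 × 391.8) = -77 / 92.8418 ≈ -0.8294

-0.8294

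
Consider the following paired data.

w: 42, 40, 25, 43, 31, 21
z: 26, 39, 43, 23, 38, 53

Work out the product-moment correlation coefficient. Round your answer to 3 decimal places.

-0.899

n = 6, Σw = 202, Σz = 222, Σw² = 7240, Σz² = 8828, Σwz = 7007
nΣwz − ΣwΣz = 42042 − 44844 = -2802
nΣw² − (Σw)² = 43440 − 40804 = 2636; nΣz² − (Σz)² = 52968 − 49284 = 3684
r = -2802 / √(2636 × 3684) = -2802 / 3116.2516 ≈ -0.899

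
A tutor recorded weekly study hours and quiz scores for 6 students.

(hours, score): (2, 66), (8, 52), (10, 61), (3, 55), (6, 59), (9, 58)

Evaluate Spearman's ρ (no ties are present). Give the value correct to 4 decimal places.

-0.1429

Rank hours: 1, 4, 6, 2, 3, 5
Rank score: 6, 1, 5, 2, 4, 3
d = rank(hours) − rank(score): -5, 3, 1, 0, -1, 2; Σd² = 40
ρ = 1 − 6Σd² / [n(n²−1)] = 1 − 6×40 / (6×35) = 1 − 240/210 ≈ -0.1429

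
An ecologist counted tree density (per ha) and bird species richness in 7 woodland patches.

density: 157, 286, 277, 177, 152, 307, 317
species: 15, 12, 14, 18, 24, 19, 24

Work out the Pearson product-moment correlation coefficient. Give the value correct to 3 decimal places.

-0.083

n = 7, Σx = 1673, Σy = 126, Σx² = 432345, Σy² = 2402, Σxy = 29940
nΣxy − ΣxΣy = 209580 − 210798 = -1218
nΣx² − (Σx)² = 3026415 − 2798929 = 227486; nΣy² − (Σy)² = 16814 − 15876 = 938
r = -1218 / √(227486 × 938) = -1218 / 14607.5962 ≈ -0.083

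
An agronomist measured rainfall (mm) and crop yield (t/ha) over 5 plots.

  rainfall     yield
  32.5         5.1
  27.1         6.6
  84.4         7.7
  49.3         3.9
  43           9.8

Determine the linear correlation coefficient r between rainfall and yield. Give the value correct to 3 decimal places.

n = 5, Σx = 236.3, Σy = 33.1, Σx² = 13193.51, Σy² = 240.11, Σxy = 1608.16
nΣxy − ΣxΣy = 8040.8 − 7821.53 = 219.27
nΣx² − (Σx)² = 65967.55 − 55837.69 = 10129.86; nΣy² − (Σy)² = 1200.55 − 1095.61 = 104.94
r = 219.27 / √(10129.86 × 104.94) = 219.27 / 1031.0323 ≈ 0.213

0.213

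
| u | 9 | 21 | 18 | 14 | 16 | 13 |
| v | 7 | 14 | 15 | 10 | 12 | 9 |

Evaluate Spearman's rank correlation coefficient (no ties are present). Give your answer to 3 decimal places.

0.943

Rank u: 1, 6, 5, 3, 4, 2
Rank v: 1, 5, 6, 3, 4, 2
d = rank(u) − rank(v): 0, 1, -1, 0, 0, 0; Σd² = 2
ρ = 1 − 6Σd² / [n(n²−1)] = 1 − 6×2 / (6×35) = 1 − 12/210 ≈ 0.943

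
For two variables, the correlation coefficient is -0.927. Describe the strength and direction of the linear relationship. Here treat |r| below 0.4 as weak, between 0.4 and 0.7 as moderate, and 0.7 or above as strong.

strong negative

r = -0.927 < 0 so the relationship is negative.
|r| = 0.927, which falls in the strong range.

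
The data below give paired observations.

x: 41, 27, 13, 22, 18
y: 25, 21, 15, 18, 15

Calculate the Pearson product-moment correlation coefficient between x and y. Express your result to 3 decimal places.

n = 5, Σx = 121, Σy = 94, Σx² = 3387, Σy² = 1840, Σxy = 2453
nΣxy − ΣxΣy = 12265 − 11374 = 891
nΣx² − (Σx)² = 16935 − 14641 = 2294; nΣy² − (Σy)² = 9200 − 8836 = 364
r = 891 / √(2294 × 364) = 891 / 913.7921 ≈ 0.975

0.975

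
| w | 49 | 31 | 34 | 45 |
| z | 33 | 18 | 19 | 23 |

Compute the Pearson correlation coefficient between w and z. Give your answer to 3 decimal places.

0.899

n = 4, Σw = 159, Σz = 93, Σw² = 6543, Σz² = 2303, Σwz = 3856
nΣwz − ΣwΣz = 15424 − 14787 = 637
nΣw² − (Σw)² = 26172 − 25281 = 891; nΣz² − (Σz)² = 9212 − 8649 = 563
r = 637 / √(891 × 563) = 637 / 708.2605 ≈ 0.899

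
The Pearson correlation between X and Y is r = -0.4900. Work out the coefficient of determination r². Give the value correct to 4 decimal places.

0.2401

r² = (-0.4900)² = 0.2401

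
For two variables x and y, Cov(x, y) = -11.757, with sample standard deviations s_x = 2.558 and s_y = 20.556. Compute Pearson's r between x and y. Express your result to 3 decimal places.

r = Cov(x,y) / (s_x · s_y) = -11.757 / (2.558 × 20.556)
  = -11.757 / 52.5822 ≈ -0.224

-0.224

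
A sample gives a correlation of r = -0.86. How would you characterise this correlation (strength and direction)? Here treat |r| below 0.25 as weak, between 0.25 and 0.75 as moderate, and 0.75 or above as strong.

r = -0.86 < 0 so the relationship is negative.
|r| = 0.86, which falls in the strong range.

strong negative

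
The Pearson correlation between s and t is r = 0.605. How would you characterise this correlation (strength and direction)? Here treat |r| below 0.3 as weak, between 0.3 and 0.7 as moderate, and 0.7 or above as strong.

r = 0.605 > 0 so the relationship is positive.
|r| = 0.605, which falls in the moderate range.

moderate positive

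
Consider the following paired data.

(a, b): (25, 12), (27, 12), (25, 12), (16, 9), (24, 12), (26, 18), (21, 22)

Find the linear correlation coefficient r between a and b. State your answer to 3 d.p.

n = 7, Σa = 164, Σb = 97, Σa² = 3928, Σb² = 1465, Σab = 2286
nΣab − ΣaΣb = 16002 − 15908 = 94
nΣa² − (Σa)² = 27496 − 26896 = 600; nΣb² − (Σb)² = 10255 − 9409 = 846
r = 94 / √(600 × 846) = 94 / 712.4605 ≈ 0.132

0.132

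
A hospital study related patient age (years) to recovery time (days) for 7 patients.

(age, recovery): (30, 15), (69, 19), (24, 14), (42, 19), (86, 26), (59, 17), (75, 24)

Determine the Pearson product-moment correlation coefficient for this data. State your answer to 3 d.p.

n = 7, Σx = 385, Σy = 134, Σx² = 24503, Σy² = 2684, Σxy = 7934
nΣxy − ΣxΣy = 55538 − 51590 = 3948
nΣx² − (Σx)² = 171521 − 148225 = 23296; nΣy² − (Σy)² = 18788 − 17956 = 832
r = 3948 / √(23296 × 832) = 3948 / 4402.5302 ≈ 0.897

0.897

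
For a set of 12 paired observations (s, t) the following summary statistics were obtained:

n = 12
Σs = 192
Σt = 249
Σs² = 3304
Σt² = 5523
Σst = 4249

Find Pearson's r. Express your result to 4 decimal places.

r = (nΣst − ΣsΣt) / √[(nΣs² − (Σs)²)(nΣt² − (Σt)²)]
Numerator: 12×4249 − 192×249 = 3180
Denominator: √[(39648 − 36864)(66276 − 62001)] = √[2784 × 4275] = 3449.8696
r = 3180 / 3449.8696 ≈ 0.9218

0.9218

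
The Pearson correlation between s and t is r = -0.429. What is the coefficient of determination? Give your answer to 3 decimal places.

r² = (-0.429)² = 0.184

0.184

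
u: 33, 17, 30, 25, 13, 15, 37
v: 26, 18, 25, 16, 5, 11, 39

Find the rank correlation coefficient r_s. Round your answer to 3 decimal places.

Rank u: 6, 3, 5, 4, 1, 2, 7
Rank v: 6, 4, 5, 3, 1, 2, 7
d = rank(u) − rank(v): 0, -1, 0, 1, 0, 0, 0; Σd² = 2
ρ = 1 − 6Σd² / [n(n²−1)] = 1 − 6×2 / (7×48) = 1 − 12/336 ≈ 0.964

0.964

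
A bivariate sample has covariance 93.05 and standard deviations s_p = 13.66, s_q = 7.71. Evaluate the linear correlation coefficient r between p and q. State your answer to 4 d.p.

0.8835

r = Cov(p,q) / (s_p · s_q) = 93.05 / (13.66 × 7.71)
  = 93.05 / 105.3186 ≈ 0.8835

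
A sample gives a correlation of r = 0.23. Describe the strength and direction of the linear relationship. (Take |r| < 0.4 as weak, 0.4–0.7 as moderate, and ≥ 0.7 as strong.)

r = 0.23 > 0 so the relationship is positive.
|r| = 0.23, which falls in the weak range.

weak positive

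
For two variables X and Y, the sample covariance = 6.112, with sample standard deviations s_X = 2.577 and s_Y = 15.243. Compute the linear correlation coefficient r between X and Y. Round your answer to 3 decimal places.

r = Cov(X,Y) / (s_X · s_Y) = 6.112 / (2.577 × 15.243)
  = 6.112 / 39.2812 ≈ 0.156

0.156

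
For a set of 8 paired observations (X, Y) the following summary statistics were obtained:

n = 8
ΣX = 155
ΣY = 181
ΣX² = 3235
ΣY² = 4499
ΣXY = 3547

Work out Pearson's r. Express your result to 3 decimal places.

r = (nΣXY − ΣXΣY) / √[(nΣX² − (ΣX)²)(nΣY² − (ΣY)²)]
Numerator: 8×3547 − 155×181 = 321
Denominator: √[(25880 − 24025)(35992 − 32761)] = √[1855 × 3231] = 2448.1636
r = 321 / 2448.1636 ≈ 0.131

0.131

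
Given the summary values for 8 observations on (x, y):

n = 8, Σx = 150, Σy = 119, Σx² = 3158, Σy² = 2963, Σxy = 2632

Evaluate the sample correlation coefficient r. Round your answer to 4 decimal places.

0.6242

r = (nΣxy − ΣxΣy) / √[(nΣx² − (Σx)²)(nΣy² − (Σy)²)]
Numerator: 8×2632 − 150×119 = 3206
Denominator: √[(25264 − 22500)(23704 − 14161)] = √[2764 × 9543] = 5135.8400
r = 3206 / 5135.8400 ≈ 0.6242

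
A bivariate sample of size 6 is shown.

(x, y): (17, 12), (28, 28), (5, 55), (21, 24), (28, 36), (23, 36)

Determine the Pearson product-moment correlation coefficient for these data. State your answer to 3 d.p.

-0.451

n = 6, Σx = 122, Σy = 191, Σx² = 2852, Σy² = 7121, Σxy = 3603
nΣxy − ΣxΣy = 21618 − 23302 = -1684
nΣx² − (Σx)² = 17112 − 14884 = 2228; nΣy² − (Σy)² = 42726 − 36481 = 6245
r = -1684 / √(2228 × 6245) = -1684 / 3730.1287 ≈ -0.451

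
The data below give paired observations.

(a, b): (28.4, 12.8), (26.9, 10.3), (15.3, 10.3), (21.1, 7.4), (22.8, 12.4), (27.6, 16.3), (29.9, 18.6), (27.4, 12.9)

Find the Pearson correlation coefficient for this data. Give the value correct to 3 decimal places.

0.657

n = 8, Σa = 199.4, Σb = 101, Σa² = 5135.84, Σb² = 1362.6, Σab = 2596.52
nΣab − ΣaΣb = 20772.16 − 20139.4 = 632.76
nΣa² − (Σa)² = 41086.72 − 39760.36 = 1326.36; nΣb² − (Σb)² = 10900.8 − 10201 = 699.8
r = 632.76 / √(1326.36 × 699.8) = 632.76 / 963.4245 ≈ 0.657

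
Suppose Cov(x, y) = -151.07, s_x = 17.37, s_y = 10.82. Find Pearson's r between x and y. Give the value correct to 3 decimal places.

r = Cov(x,y) / (s_x · s_y) = -151.07 / (17.37 × 10.82)
  = -151.07 / 187.9434 ≈ -0.804

-0.804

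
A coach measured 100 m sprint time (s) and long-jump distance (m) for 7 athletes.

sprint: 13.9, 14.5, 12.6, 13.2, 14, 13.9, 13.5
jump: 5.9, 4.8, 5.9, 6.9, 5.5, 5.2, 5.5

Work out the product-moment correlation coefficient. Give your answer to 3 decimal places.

n = 7, Σx = 95.6, Σy = 39.7, Σx² = 1307.92, Σy² = 227.81, Σxy = 540.56
nΣxy − ΣxΣy = 3783.92 − 3795.32 = -11.4
nΣx² − (Σx)² = 9155.44 − 9139.36 = 16.08; nΣy² − (Σy)² = 1594.67 − 1576.09 = 18.58
r = -11.4 / √(16.08 × 18.58) = -11.4 / 17.2849 ≈ -0.660

-0.660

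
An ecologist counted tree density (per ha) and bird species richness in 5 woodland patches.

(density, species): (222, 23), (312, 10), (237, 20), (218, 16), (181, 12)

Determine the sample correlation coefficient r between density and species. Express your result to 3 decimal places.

n = 5, Σx = 1170, Σy = 81, Σx² = 283082, Σy² = 1429, Σxy = 18626
nΣxy − ΣxΣy = 93130 − 94770 = -1640
nΣx² − (Σx)² = 1415410 − 1368900 = 46510; nΣy² − (Σy)² = 7145 − 6561 = 584
r = -1640 / √(46510 × 584) = -1640 / 5211.7022 ≈ -0.315

-0.315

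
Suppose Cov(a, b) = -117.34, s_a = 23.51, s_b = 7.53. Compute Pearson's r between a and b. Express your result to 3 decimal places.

-0.663

r = Cov(a,b) / (s_a · s_b) = -117.34 / (23.51 × 7.53)
  = -117.34 / 177.0303 ≈ -0.663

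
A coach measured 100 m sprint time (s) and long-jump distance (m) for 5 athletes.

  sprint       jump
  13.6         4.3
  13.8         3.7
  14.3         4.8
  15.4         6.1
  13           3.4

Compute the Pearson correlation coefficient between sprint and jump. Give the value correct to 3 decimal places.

0.958

n = 5, Σx = 70.1, Σy = 22.3, Σx² = 986.05, Σy² = 103.99, Σxy = 316.32
nΣxy − ΣxΣy = 1581.6 − 1563.23 = 18.37
nΣx² − (Σx)² = 4930.25 − 4914.01 = 16.24; nΣy² − (Σy)² = 519.95 − 497.29 = 22.66
r = 18.37 / √(16.24 × 22.66) = 18.37 / 19.1833 ≈ 0.958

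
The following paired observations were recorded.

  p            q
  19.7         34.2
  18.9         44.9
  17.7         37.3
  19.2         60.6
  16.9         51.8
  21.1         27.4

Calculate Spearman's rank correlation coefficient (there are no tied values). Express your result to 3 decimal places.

Rank p: 5, 3, 2, 4, 1, 6
Rank q: 2, 4, 3, 6, 5, 1
d = rank(p) − rank(q): 3, -1, -1, -2, -4, 5; Σd² = 56
ρ = 1 − 6Σd² / [n(n²−1)] = 1 − 6×56 / (6×35) = 1 − 336/210 ≈ -0.600

-0.600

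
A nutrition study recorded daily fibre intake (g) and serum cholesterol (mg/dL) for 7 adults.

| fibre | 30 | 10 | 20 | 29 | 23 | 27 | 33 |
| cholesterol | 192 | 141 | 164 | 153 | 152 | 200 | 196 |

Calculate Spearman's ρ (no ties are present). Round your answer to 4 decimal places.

0.6429

Rank fibre: 6, 1, 2, 5, 3, 4, 7
Rank cholesterol: 5, 1, 4, 3, 2, 7, 6
d = rank(fibre) − rank(cholesterol): 1, 0, -2, 2, 1, -3, 1; Σd² = 20
ρ = 1 − 6Σd² / [n(n²−1)] = 1 − 6×20 / (7×48) = 1 − 120/336 ≈ 0.6429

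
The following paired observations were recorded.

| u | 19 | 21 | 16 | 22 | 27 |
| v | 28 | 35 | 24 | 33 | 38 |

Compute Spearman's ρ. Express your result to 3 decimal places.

Rank u: 2, 3, 1, 4, 5
Rank v: 2, 4, 1, 3, 5
d = rank(u) − rank(v): 0, -1, 0, 1, 0; Σd² = 2
ρ = 1 − 6Σd² / [n(n²−1)] = 1 − 6×2 / (5×24) = 1 − 12/120 ≈ 0.900

0.900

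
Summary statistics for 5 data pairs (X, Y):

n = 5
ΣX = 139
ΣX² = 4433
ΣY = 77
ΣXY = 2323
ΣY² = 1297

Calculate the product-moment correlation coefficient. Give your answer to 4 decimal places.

r = (nΣXY − ΣXΣY) / √[(nΣX² − (ΣX)²)(nΣY² − (ΣY)²)]
Numerator: 5×2323 − 139×77 = 912
Denominator: √[(22165 − 19321)(6485 − 5929)] = √[2844 × 556] = 1257.4832
r = 912 / 1257.4832 ≈ 0.7253

0.7253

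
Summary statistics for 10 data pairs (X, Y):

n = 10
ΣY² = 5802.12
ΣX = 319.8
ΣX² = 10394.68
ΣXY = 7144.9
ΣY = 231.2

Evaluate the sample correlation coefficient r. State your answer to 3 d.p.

-0.900

r = (nΣXY − ΣXΣY) / √[(nΣX² − (ΣX)²)(nΣY² − (ΣY)²)]
Numerator: 10×7144.9 − 319.8×231.2 = -2488.76
Denominator: √[(103946.8 − 102272.04)(58021.2 − 53453.44)] = √[1674.76 × 4567.76] = 2765.8456
r = -2488.76 / 2765.8456 ≈ -0.900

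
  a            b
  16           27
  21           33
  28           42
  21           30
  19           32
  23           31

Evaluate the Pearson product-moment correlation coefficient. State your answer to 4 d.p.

n = 6, Σa = 128, Σb = 195, Σa² = 2812, Σb² = 6467, Σab = 4252
nΣab − ΣaΣb = 25512 − 24960 = 552
nΣa² − (Σa)² = 16872 − 16384 = 488; nΣb² − (Σb)² = 38802 − 38025 = 777
r = 552 / √(488 × 777) = 552 / 615.7727 ≈ 0.8964

0.8964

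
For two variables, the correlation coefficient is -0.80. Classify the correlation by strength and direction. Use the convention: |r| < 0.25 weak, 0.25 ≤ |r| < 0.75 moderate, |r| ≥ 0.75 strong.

strong negative

r = -0.80 < 0 so the relationship is negative.
|r| = 0.80, which falls in the strong range.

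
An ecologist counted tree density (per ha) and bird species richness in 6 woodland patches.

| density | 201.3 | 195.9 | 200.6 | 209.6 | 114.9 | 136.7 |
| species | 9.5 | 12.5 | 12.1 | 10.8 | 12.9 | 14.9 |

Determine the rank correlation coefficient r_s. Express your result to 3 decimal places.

Rank density: 5, 3, 4, 6, 1, 2
Rank species: 1, 4, 3, 2, 5, 6
d = rank(density) − rank(species): 4, -1, 1, 4, -4, -4; Σd² = 66
ρ = 1 − 6Σd² / [n(n²−1)] = 1 − 6×66 / (6×35) = 1 − 396/210 ≈ -0.886

-0.886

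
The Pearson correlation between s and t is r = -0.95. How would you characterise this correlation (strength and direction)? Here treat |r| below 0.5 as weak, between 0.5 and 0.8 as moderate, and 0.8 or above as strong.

strong negative

r = -0.95 < 0 so the relationship is negative.
|r| = 0.95, which falls in the strong range.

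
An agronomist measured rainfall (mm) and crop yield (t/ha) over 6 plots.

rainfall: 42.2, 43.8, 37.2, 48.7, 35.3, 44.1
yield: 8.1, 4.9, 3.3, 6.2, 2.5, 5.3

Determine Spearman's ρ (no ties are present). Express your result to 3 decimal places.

0.657

Rank rainfall: 3, 4, 2, 6, 1, 5
Rank yield: 6, 3, 2, 5, 1, 4
d = rank(rainfall) − rank(yield): -3, 1, 0, 1, 0, 1; Σd² = 12
ρ = 1 − 6Σd² / [n(n²−1)] = 1 − 6×12 / (6×35) = 1 − 72/210 ≈ 0.657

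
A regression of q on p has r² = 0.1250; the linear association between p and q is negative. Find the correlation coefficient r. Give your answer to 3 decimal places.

|r| = √0.1250 = 0.354
The association is negative, so r = −0.354.

-0.354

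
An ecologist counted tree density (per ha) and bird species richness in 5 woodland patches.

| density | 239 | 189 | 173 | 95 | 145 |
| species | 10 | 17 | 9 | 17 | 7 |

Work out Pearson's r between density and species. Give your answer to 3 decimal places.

n = 5, Σx = 841, Σy = 60, Σx² = 152821, Σy² = 808, Σxy = 9790
nΣxy − ΣxΣy = 48950 − 50460 = -1510
nΣx² − (Σx)² = 764105 − 707281 = 56824; nΣy² − (Σy)² = 4040 − 3600 = 440
r = -1510 / √(56824 × 440) = -1510 / 5000.2560 ≈ -0.302

-0.302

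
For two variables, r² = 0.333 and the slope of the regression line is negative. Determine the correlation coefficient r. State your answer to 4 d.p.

|r| = √0.333 = 0.5771
The association is negative, so r = −0.5771.

-0.5771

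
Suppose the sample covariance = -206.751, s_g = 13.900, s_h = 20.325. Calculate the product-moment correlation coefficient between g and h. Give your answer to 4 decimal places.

-0.7318

r = Cov(g,h) / (s_g · s_h) = -206.751 / (13.900 × 20.325)
  = -206.751 / 282.5175 ≈ -0.7318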